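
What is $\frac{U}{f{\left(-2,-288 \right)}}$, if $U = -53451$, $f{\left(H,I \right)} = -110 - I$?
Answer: $- \frac{53451}{178} \approx -300.29$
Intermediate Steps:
$\frac{U}{f{\left(-2,-288 \right)}} = - \frac{53451}{-110 - -288} = - \frac{53451}{-110 + 288} = - \frac{53451}{178}$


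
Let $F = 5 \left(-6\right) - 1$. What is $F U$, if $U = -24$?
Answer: $744$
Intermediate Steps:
$F = -31$ ($F = -30 - 1 = -31$)
$F U = \left(-31\right) \left(-24\right) = 744$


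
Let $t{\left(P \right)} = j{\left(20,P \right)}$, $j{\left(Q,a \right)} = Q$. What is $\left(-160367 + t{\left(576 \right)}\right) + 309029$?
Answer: $148682$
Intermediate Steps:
$t{\left(P \right)} = 20$
$\left(-160367 + t{\left(576 \right)}\right) + 309029 = \left(-160367 + 20\right) + 309029 = -160347 + 309029 = 148682$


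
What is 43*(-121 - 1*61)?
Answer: -7826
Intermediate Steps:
43*(-121 - 1*61) = 43*(-121 - 61) = 43*(-182) = -7826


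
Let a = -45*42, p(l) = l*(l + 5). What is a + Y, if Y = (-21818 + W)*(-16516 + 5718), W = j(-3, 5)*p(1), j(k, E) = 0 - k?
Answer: 235394510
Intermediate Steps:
j(k, E) = -k
p(l) = l*(5 + l)
W = 18 (W = (-1*(-3))*(1*(5 + 1)) = 3*(1*6) = 3*6 = 18)
Y = 235396400 (Y = (-21818 + 18)*(-16516 + 5718) = -21800*(-10798) = 235396400)
a = -1890
a + Y = -1890 + 235396400 = 235394510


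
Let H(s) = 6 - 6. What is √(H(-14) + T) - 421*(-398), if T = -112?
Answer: 167558 + 4*I*√7 ≈ 1.6756e+5 + 10.583*I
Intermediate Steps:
H(s) = 0
√(H(-14) + T) - 421*(-398) = √(0 - 112) - 421*(-398) = √(-112) + 167558 = 4*I*√7 + 167558 = 167558 + 4*I*√7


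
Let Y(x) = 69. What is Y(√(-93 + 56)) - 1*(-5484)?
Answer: 5553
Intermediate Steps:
Y(√(-93 + 56)) - 1*(-5484) = 69 - 1*(-5484) = 69 + 5484 = 5553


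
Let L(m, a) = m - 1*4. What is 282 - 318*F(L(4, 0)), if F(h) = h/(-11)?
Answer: 282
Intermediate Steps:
L(m, a) = -4 + m (L(m, a) = m - 4 = -4 + m)
F(h) = -h/11
282 - 318*F(L(4, 0)) = 282 - (-318)*(-4 + 4)/11 = 282 - (-318)*0/11 = 282 - 318*0 = 282 + 0 = 282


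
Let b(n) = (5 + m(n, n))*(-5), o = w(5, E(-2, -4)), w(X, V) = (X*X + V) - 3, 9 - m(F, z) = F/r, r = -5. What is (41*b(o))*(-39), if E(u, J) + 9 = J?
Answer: 126321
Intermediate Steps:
m(F, z) = 9 + F/5 (m(F, z) = 9 - F/(-5) = 9 - F*(-1)/5 = 9 - (-1)*F/5 = 9 + F/5)
E(u, J) = -9 + J
w(X, V) = -3 + V + X**2 (w(X, V) = (X**2 + V) - 3 = (V + X**2) - 3 = -3 + V + X**2)
o = 9 (o = -3 + (-9 - 4) + 5**2 = -3 - 13 + 25 = 9)
b(n) = -70 - n (b(n) = (5 + (9 + n/5))*(-5) = (14 + n/5)*(-5) = -70 - n)
(41*b(o))*(-39) = (41*(-70 - 1*9))*(-39) = (41*(-70 - 9))*(-39) = (41*(-79))*(-39) = -3239*(-39) = 126321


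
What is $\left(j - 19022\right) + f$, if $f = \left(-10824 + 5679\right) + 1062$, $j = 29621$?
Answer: $6516$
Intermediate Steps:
$f = -4083$ ($f = -5145 + 1062 = -4083$)
$\left(j - 19022\right) + f = \left(29621 - 19022\right) - 4083 = 10599 - 4083 = 6516$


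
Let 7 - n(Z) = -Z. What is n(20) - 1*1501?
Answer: -1474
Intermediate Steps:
n(Z) = 7 + Z (n(Z) = 7 - (-1)*Z = 7 + Z)
n(20) - 1*1501 = (7 + 20) - 1*1501 = 27 - 1501 = -1474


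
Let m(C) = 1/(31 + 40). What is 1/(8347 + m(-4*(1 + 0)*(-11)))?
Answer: 71/592638 ≈ 0.00011980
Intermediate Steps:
m(C) = 1/71
1/(8347 + m(-4*(1 + 0)*(-11))) = 1/(8347 + 1/71) = 1/(592638/71) = 71/592638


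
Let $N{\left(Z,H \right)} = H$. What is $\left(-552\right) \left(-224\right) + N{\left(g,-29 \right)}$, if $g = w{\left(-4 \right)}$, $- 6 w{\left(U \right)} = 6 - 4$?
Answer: $123619$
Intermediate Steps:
$w{\left(U \right)} = - \frac{1}{3}$ ($w{\left(U \right)} = - \frac{6 - 4}{6} = \left(- \frac{1}{6}\right) 2 = - \frac{1}{3}$)
$g = - \frac{1}{3} \approx -0.33333$
$\left(-552\right) \left(-224\right) + N{\left(g,-29 \right)} = \left(-552\right) \left(-224\right) - 29 = 123648 - 29 = 123619$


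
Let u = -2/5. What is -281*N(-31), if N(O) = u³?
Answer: 2248/125 ≈ 17.984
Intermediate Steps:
u = -⅖ (u = -2*⅕ = -⅖ ≈ -0.40000)
N(O) = -8/125 (N(O) = (-⅖)³ = -8/125)
-281*N(-31) = -281*(-8/125) = 2248/125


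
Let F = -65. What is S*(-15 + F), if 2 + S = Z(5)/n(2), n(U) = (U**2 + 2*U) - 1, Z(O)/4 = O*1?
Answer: -480/7 ≈ -68.571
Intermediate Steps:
Z(O) = 4*O (Z(O) = 4*(O*1) = 4*O)
n(U) = -1 + U**2 + 2*U
S = 6/7 (S = -2 + (4*5)/(-1 + 2**2 + 2*2) = -2 + 20/(-1 + 4 + 4) = -2 + 20/7 = 6/7 ≈ 0.85714)
S*(-15 + F) = 6*(-15 - 65)/7 = (6/7)*(-80) = -480/7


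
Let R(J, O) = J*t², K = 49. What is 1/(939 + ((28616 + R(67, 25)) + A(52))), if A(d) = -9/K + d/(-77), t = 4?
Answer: 539/16507490 ≈ 3.2652e-5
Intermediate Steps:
A(d) = -9/49 - d/77 (A(d) = -9/49 + d/(-77) = -9*1/49 + d*(-1/77) = -9/49 - d/77)
R(J, O) = 16*J (R(J, O) = J*4² = J*16 = 16*J)
1/(939 + ((28616 + R(67, 25)) + A(52))) = 1/(939 + ((28616 + 16*67) + (-9/49 - 1/77*52))) = 1/(939 + ((28616 + 1072) + (-9/49 - 52/77))) = 1/(939 + (29688 - 463/539)) = 1/(939 + 16001369/539) = 1/(16507490/539) = 539/16507490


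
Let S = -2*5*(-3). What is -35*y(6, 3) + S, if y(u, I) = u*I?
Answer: -600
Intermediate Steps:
y(u, I) = I*u
S = 30 (S = -10*(-3) = 30)
-35*y(6, 3) + S = -35*3*6 + 30 = -35*18 + 30 = -5*126 + 30 = -630 + 30 = -600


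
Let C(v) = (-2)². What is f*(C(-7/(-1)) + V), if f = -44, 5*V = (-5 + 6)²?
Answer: -924/5 ≈ -184.80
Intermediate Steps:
V = ⅕ (V = (-5 + 6)²/5 = (⅕)*1² = (⅕)*1 = ⅕ ≈ 0.20000)
C(v) = 4
f*(C(-7/(-1)) + V) = -44*(4 + ⅕) = -44*21/5 = -924/5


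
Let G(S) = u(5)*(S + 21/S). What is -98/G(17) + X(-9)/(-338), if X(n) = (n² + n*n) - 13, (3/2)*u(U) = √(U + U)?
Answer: -149/338 - 2499*√10/3100 ≈ -2.9900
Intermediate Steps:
u(U) = 2*√2*√U/3 (u(U) = 2*√(U + U)/3 = 2*√(2*U)/3 = 2*(√2*√U)/3 = 2*√2*√U/3)
G(S) = 2*√10*(S + 21/S)/3 (G(S) = (2*√2*√5/3)*(S + 21/S) = (2*√10/3)*(S + 21/S) = 2*√10*(S + 21/S)/3)
X(n) = -13 + 2*n² (X(n) = (n² + n²) - 13 = 2*n² - 13 = -13 + 2*n²)
-98/G(17) + X(-9)/(-338) = -98*51*√10/(20*(21 + 17²)) + (-13 + 2*(-9)²)/(-338) = -98*51*√10/(20*(21 + 289)) + (-13 + 2*81)*(-1/338) = -98*51*√10/6200 + (-13 + 162)*(-1/338) = -98*51*√10/6200 + 149*(-1/338) = -2499*√10/3100 - 149/338 = -149/338 - 2499*√10/3100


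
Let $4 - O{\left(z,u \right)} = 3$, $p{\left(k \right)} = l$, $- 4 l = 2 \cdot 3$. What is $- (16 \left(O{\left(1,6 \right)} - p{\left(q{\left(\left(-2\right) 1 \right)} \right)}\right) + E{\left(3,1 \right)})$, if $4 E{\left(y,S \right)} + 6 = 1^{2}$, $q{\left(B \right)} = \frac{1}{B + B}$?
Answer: $- \frac{155}{4} \approx -38.75$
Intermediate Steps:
$q{\left(B \right)} = \frac{1}{2 B}$
$E{\left(y,S \right)} = - \frac{5}{4}$ ($E{\left(y,S \right)} = - \frac{3}{2} + \frac{1^{2}}{4} = - \frac{3}{2} + \frac{1}{4} \cdot 1 = - \frac{3}{2} + \frac{1}{4} = - \frac{5}{4}$)
$l = - \frac{3}{2}$ ($l = - \frac{2 \cdot 3}{4} = \left(- \frac{1}{4}\right) 6 = - \frac{3}{2} \approx -1.5$)
$p{\left(k \right)} = - \frac{3}{2}$
$O{\left(z,u \right)} = 1$ ($O{\left(z,u \right)} = 4 - 3 = 1$)
$- (16 \left(O{\left(1,6 \right)} - p{\left(q{\left(\left(-2\right) 1 \right)} \right)}\right) + E{\left(3,1 \right)}) = - (16 \left(1 - - \frac{3}{2}\right) - \frac{5}{4}) = - (16 \left(1 + \frac{3}{2}\right) - \frac{5}{4}) = - (16 \cdot \frac{5}{2} - \frac{5}{4}) = - (40 - \frac{5}{4}) = \left(-1\right) \frac{155}{4} = - \frac{155}{4}$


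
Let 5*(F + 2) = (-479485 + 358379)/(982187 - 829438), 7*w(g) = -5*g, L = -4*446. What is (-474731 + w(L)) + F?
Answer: -2531212927937/5346215 ≈ -4.7346e+5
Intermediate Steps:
L = -1784
w(g) = -5*g/7 (w(g) = (-5*g)/7 = -5*g/7)
F = -1648596/763745 (F = -2 + ((-479485 + 358379)/(982187 - 829438))/5 = -2 + (-121106/152749)/5 = -2 + (-121106*1/152749)/5 = -2 + (1/5)*(-121106/152749) = -2 - 121106/763745 = -1648596/763745 ≈ -2.1586)
(-474731 + w(L)) + F = (-474731 - 5/7*(-1784)) - 1648596/763745 = (-474731 + 8920/7) - 1648596/763745 = -3314197/7 - 1648596/763745 = -2531212927937/5346215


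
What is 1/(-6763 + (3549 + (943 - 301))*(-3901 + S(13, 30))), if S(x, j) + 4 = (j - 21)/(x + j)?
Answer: -43/703984855 ≈ -6.1081e-8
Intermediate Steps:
S(x, j) = -4 + (-21 + j)/(j + x) (S(x, j) = -4 + (j - 21)/(x + j) = -4 + (-21 + j)/(j + x))
1/(-6763 + (3549 + (943 - 301))*(-3901 + S(13, 30))) = 1/(-6763 + (3549 + (943 - 301))*(-3901 + (-21 - 4*13 - 3*30)/(30 + 13))) = 1/(-6763 + (3549 + 642)*(-3901 + (-21 - 52 - 90)/43)) = 1/(-6763 + 4191*(-3901 + (1/43)*(-163))) = 1/(-6763 + 4191*(-3901 - 163/43)) = 1/(-6763 + 4191*(-167906/43)) = 1/(-6763 - 703694046/43) = 1/(-703984855/43) = -43/703984855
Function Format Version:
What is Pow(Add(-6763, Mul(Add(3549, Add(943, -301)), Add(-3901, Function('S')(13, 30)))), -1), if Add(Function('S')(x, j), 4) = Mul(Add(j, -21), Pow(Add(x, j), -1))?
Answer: Rational(-43, 703984855) ≈ -6.1081e-8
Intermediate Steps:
Function('S')(x, j) = Add(-4, Mul(Pow(Add(j, x), -1), Add(-21, j))) (Function('S')(x, j) = Add(-4, Mul(Add(j, -21), Pow(Add(x, j), -1))) = Add(-4, Mul(Add(-21, j), Pow(Add(j, x), -1))) = Add(-4, Mul(Pow(Add(j, x), -1), Add(-21, j))))
Pow(Add(-6763, Mul(Add(3549, Add(943, -301)), Add(-3901, Function('S')(13, 30)))), -1) = Pow(Add(-6763, Mul(Add(3549, Add(943, -301)), Add(-3901, Mul(Pow(Add(30, 13), -1), Add(-21, Mul(-4, 13), Mul(-3, 30)))))), -1) = Pow(Add(-6763, Mul(Add(3549, 642), Add(-3901, Mul(Pow(43, -1), Add(-21, -52, -90))))), -1) = Pow(Add(-6763, Mul(4191, Add(-3901, Mul(Rational(1, 43), -163)))), -1) = Pow(Add(-6763, Mul(4191, Add(-3901, Rational(-163, 43)))), -1) = Pow(Add(-6763, Mul(4191, Rational(-167906, 43))), -1) = Pow(Add(-6763, Rational(-703694046, 43)), -1) = Pow(Rational(-703984855, 43), -1) = Rational(-43, 703984855)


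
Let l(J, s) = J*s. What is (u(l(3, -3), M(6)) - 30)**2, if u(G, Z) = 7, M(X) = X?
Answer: 529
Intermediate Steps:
(u(l(3, -3), M(6)) - 30)**2 = (7 - 30)**2 = (-23)**2 = 529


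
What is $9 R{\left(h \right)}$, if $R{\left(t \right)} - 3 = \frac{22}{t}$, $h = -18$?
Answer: $16$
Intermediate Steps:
$R{\left(t \right)} = 3 + \frac{22}{t}$
$9 R{\left(h \right)} = 9 \left(3 + \frac{22}{-18}\right) = 9 \left(3 + 22 \left(- \frac{1}{18}\right)\right) = 9 \left(3 - \frac{11}{9}\right) = 9 \cdot \frac{16}{9} = 16$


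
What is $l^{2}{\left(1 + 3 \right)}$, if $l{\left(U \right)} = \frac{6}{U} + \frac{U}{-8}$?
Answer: $1$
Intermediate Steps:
$l{\left(U \right)} = \frac{6}{U} - \frac{U}{8}$ ($l{\left(U \right)} = \frac{6}{U} + U \left(- \frac{1}{8}\right) = \frac{6}{U} - \frac{U}{8}$)
$l^{2}{\left(1 + 3 \right)} = \left(\frac{6}{1 + 3} - \frac{1 + 3}{8}\right)^{2} = \left(\frac{6}{4} - \frac{1}{2}\right)^{2} = \left(6 \cdot \frac{1}{4} - \frac{1}{2}\right)^{2} = \left(\frac{3}{2} - \frac{1}{2}\right)^{2} = 1^{2} = 1$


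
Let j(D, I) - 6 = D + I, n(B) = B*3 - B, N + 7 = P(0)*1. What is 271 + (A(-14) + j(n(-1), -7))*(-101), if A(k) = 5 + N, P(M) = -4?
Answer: 1180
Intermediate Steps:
N = -11 (N = -7 - 4*1 = -7 - 4 = -11)
A(k) = -6 (A(k) = 5 - 11 = -6)
n(B) = 2*B (n(B) = 3*B - B = 2*B)
j(D, I) = 6 + D + I (j(D, I) = 6 + (D + I) = 6 + D + I)
271 + (A(-14) + j(n(-1), -7))*(-101) = 271 + (-6 + (6 + 2*(-1) - 7))*(-101) = 271 + (-6 + (6 - 2 - 7))*(-101) = 271 + (-6 - 3)*(-101) = 271 - 9*(-101) = 271 + 909 = 1180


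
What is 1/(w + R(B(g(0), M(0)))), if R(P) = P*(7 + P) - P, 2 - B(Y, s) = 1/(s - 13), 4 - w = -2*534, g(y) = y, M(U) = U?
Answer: 169/184003 ≈ 0.00091846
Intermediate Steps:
w = 1072 (w = 4 - (-2)*534 = 4 - 1*(-1068) = 4 + 1068 = 1072)
B(Y, s) = 2 - 1/(-13 + s) (B(Y, s) = 2 - 1/(s - 13) = 2 - 1/(-13 + s))
R(P) = -P + P*(7 + P)
1/(w + R(B(g(0), M(0)))) = 1/(1072 + ((-27 + 2*0)/(-13 + 0))*(6 + (-27 + 2*0)/(-13 + 0))) = 1/(1072 + ((-27 + 0)/(-13))*(6 + (-27 + 0)/(-13))) = 1/(1072 + (-1/13*(-27))*(6 - 1/13*(-27))) = 1/(1072 + 27*(6 + 27/13)/13) = 1/(1072 + (27/13)*(105/13)) = 1/(1072 + 2835/169) = 1/(184003/169) = 169/184003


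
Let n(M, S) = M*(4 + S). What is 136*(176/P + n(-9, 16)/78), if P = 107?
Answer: -125392/1391 ≈ -90.145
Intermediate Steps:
136*(176/P + n(-9, 16)/78) = 136*(176/107 - 9*(4 + 16)/78) = 136*(176*(1/107) - 9*20*(1/78)) = 136*(176/107 - 180*1/78) = 136*(176/107 - 30/13) = 136*(-922/1391) = -125392/1391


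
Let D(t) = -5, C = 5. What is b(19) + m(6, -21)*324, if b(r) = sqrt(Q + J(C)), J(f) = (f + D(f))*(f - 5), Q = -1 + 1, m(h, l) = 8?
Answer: 2592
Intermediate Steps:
Q = 0
J(f) = (-5 + f)**2 (J(f) = (f - 5)*(f - 5) = (-5 + f)*(-5 + f) = (-5 + f)**2)
b(r) = 0 (b(r) = sqrt(0 + (25 + 5**2 - 10*5)) = sqrt(0 + (25 + 25 - 50)) = sqrt(0 + 0) = sqrt(0) = 0)
b(19) + m(6, -21)*324 = 0 + 8*324 = 0 + 2592 = 2592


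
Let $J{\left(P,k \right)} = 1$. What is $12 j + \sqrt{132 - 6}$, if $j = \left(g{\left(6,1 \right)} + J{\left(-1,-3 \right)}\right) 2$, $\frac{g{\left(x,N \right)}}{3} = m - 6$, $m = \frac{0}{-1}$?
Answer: $-408 + 3 \sqrt{14} \approx -396.77$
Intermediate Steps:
$m = 0$ ($m = 0 \left(-1\right) = 0$)
$g{\left(x,N \right)} = -18$ ($g{\left(x,N \right)} = 3 \left(0 - 6\right) = 3 \left(-6\right) = -18$)
$j = -34$ ($j = \left(-18 + 1\right) 2 = \left(-17\right) 2 = -34$)
$12 j + \sqrt{132 - 6} = 12 \left(-34\right) + \sqrt{132 - 6} = -408 + \sqrt{126} = -408 + 3 \sqrt{14}$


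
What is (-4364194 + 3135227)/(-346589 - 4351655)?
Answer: 1228967/4698244 ≈ 0.26158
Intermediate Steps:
(-4364194 + 3135227)/(-346589 - 4351655) = -1228967/(-4698244) = -1228967*(-1/4698244) = 1228967/4698244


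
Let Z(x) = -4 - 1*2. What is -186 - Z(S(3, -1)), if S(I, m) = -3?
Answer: -180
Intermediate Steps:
Z(x) = -6 (Z(x) = -4 - 2 = -6)
-186 - Z(S(3, -1)) = -186 - 1*(-6) = -186 + 6 = -180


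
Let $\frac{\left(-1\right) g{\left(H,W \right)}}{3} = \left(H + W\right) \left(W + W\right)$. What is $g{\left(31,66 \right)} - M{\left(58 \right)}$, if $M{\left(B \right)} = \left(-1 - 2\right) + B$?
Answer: $-38467$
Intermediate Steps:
$g{\left(H,W \right)} = - 6 W \left(H + W\right)$ ($g{\left(H,W \right)} = - 3 \left(H + W\right) \left(W + W\right) = - 3 \left(H + W\right) 2 W = - 3 \cdot 2 W \left(H + W\right) = - 6 W \left(H + W\right)$)
$M{\left(B \right)} = -3 + B$
$g{\left(31,66 \right)} - M{\left(58 \right)} = \left(-6\right) 66 \left(31 + 66\right) - \left(-3 + 58\right) = \left(-6\right) 66 \cdot 97 - 55 = -38412 - 55 = -38467$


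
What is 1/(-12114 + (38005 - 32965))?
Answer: -1/7074 ≈ -0.00014136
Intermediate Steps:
1/(-12114 + (38005 - 32965)) = 1/(-12114 + 5040) = 1/(-7074) = -1/7074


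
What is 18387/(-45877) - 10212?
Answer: -468514311/45877 ≈ -10212.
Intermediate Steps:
18387/(-45877) - 10212 = 18387*(-1/45877) - 10212 = -18387/45877 - 10212 = -468514311/45877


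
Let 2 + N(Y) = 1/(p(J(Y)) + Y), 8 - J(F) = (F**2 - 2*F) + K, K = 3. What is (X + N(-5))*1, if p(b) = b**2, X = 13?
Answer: 9846/895 ≈ 11.001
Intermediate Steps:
J(F) = 5 - F**2 + 2*F (J(F) = 8 - ((F**2 - 2*F) + 3) = 8 - (3 + F**2 - 2*F) = 8 + (-3 - F**2 + 2*F) = 5 - F**2 + 2*F)
N(Y) = -2 + 1/(Y + (5 - Y**2 + 2*Y)**2) (N(Y) = -2 + 1/((5 - Y**2 + 2*Y)**2 + Y) = -2 + 1/(Y + (5 - Y**2 + 2*Y)**2))
(X + N(-5))*1 = (13 + (1 - 2*(-5) - 2*(5 - 1*(-5)**2 + 2*(-5))**2)/(-5 + (5 - 1*(-5)**2 + 2*(-5))**2))*1 = (13 + (1 + 10 - 2*(5 - 1*25 - 10)**2)/(-5 + (5 - 1*25 - 10)**2))*1 = (13 + (1 + 10 - 2*(5 - 25 - 10)**2)/(-5 + (5 - 25 - 10)**2))*1 = (13 + (1 + 10 - 2*(-30)**2)/(-5 + (-30)**2))*1 = (13 + (1 + 10 - 2*900)/(-5 + 900))*1 = (13 + (1 + 10 - 1800)/895)*1 = (13 + (1/895)*(-1789))*1 = (13 - 1789/895)*1 = (9846/895)*1 = 9846/895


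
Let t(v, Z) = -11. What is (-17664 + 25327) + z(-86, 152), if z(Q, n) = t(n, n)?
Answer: 7652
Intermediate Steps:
z(Q, n) = -11
(-17664 + 25327) + z(-86, 152) = (-17664 + 25327) - 11 = 7663 - 11 = 7652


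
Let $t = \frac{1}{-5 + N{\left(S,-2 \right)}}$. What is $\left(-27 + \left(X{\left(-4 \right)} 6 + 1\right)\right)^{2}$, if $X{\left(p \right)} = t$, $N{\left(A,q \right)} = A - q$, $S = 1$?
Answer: $841$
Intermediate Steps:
$t = - \frac{1}{2}$ ($t = \frac{1}{-5 + \left(1 - -2\right)} = \frac{1}{-5 + \left(1 + 2\right)} = \frac{1}{-5 + 3} = \frac{1}{-2} = - \frac{1}{2} \approx -0.5$)
$X{\left(p \right)} = - \frac{1}{2}$
$\left(-27 + \left(X{\left(-4 \right)} 6 + 1\right)\right)^{2} = \left(-27 + \left(\left(- \frac{1}{2}\right) 6 + 1\right)\right)^{2} = \left(-27 + \left(-3 + 1\right)\right)^{2} = \left(-27 - 2\right)^{2} = \left(-29\right)^{2} = 841$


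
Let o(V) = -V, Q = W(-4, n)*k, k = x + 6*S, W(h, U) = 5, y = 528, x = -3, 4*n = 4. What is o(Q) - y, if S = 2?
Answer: -573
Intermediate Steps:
n = 1 (n = (1/4)*4 = 1)
k = 9 (k = -3 + 6*2 = -3 + 12 = 9)
Q = 45 (Q = 5*9 = 45)
o(Q) - y = -1*45 - 1*528 = -45 - 528 = -573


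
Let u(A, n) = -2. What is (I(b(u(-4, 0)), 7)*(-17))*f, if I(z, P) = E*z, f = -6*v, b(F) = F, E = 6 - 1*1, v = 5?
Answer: -5100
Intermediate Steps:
E = 5 (E = 6 - 1 = 5)
f = -30 (f = -6*5 = -30)
I(z, P) = 5*z
(I(b(u(-4, 0)), 7)*(-17))*f = ((5*(-2))*(-17))*(-30) = -10*(-17)*(-30) = 170*(-30) = -5100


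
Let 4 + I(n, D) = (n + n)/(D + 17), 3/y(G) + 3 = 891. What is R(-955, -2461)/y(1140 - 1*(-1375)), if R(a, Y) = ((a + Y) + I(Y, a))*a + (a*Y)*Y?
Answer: -802502182704400/469 ≈ -1.7111e+12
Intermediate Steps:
y(G) = 1/296 (y(G) = 3/(-3 + 891) = 3/888 = 3*(1/888) = 1/296)
I(n, D) = -4 + 2*n/(17 + D) (I(n, D) = -4 + (n + n)/(D + 17) = -4 + (2*n)/(17 + D) = -4 + 2*n/(17 + D))
R(a, Y) = a*Y² + a*(Y + a + 2*(-34 + Y - 2*a)/(17 + a)) (R(a, Y) = ((a + Y) + 2*(-34 + Y - 2*a)/(17 + a))*a + (a*Y)*Y = ((Y + a) + 2*(-34 + Y - 2*a)/(17 + a))*a + (Y*a)*Y = (Y + a + 2*(-34 + Y - 2*a)/(17 + a))*a + a*Y² = a*(Y + a + 2*(-34 + Y - 2*a)/(17 + a)) + a*Y² = a*Y² + a*(Y + a + 2*(-34 + Y - 2*a)/(17 + a)))
R(-955, -2461)/y(1140 - 1*(-1375)) = (-955*(-68 - 4*(-955) + 2*(-2461) + (17 - 955)*(-2461 - 955 + (-2461)²))/(17 - 955))/(1/296) = -955*(-68 + 3820 - 4922 - 938*(-2461 - 955 + 6056521))/(-938)*296 = -955*(-1/938)*(-68 + 3820 - 4922 - 938*6053105)*296 = -955*(-1/938)*(-68 + 3820 - 4922 - 5677812490)*296 = -955*(-1/938)*(-5677813660)*296 = -2711156022650/469*296 = -802502182704400/469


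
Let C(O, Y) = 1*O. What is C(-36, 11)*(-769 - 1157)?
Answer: 69336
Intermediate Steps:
C(O, Y) = O
C(-36, 11)*(-769 - 1157) = -36*(-769 - 1157) = -36*(-1926) = 69336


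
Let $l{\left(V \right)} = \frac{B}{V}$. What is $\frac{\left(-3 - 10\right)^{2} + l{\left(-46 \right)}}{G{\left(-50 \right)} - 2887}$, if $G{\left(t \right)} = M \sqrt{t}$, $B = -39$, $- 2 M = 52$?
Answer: $- \frac{22556131}{384954174} + \frac{507845 i \sqrt{2}}{192477087} \approx -0.058594 + 0.0037314 i$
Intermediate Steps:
$M = -26$ ($M = \left(- \frac{1}{2}\right) 52 = -26$)
$l{\left(V \right)} = - \frac{39}{V}$
$G{\left(t \right)} = - 26 \sqrt{t}$
$\frac{\left(-3 - 10\right)^{2} + l{\left(-46 \right)}}{G{\left(-50 \right)} - 2887} = \frac{\left(-3 - 10\right)^{2} - \frac{39}{-46}}{- 26 \sqrt{-50} - 2887} = \frac{\left(-13\right)^{2} - - \frac{39}{46}}{- 26 \cdot 5 i \sqrt{2} - 2887} = \frac{169 + \frac{39}{46}}{- 130 i \sqrt{2} - 2887} = \frac{7813}{46 \left(-2887 - 130 i \sqrt{2}\right)}$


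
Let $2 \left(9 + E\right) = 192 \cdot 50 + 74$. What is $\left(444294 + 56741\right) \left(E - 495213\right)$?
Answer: $-245700048475$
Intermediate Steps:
$E = 4828$ ($E = -9 + \frac{192 \cdot 50 + 74}{2} = -9 + \frac{9600 + 74}{2} = -9 + \frac{1}{2} \cdot 9674 = -9 + 4837 = 4828$)
$\left(444294 + 56741\right) \left(E - 495213\right) = \left(444294 + 56741\right) \left(4828 - 495213\right) = 501035 \left(-490385\right) = -245700048475$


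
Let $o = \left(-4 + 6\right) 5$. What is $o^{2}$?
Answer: $100$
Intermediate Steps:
$o = 10$ ($o = 2 \cdot 5 = 10$)
$o^{2} = 10^{2} = 100$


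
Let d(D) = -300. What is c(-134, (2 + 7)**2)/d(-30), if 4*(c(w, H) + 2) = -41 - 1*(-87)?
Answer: -19/600 ≈ -0.031667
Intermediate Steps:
c(w, H) = 19/2 (c(w, H) = -2 + (-41 - 1*(-87))/4 = -2 + (-41 + 87)/4 = -2 + (1/4)*46 = -2 + 23/2 = 19/2)
c(-134, (2 + 7)**2)/d(-30) = (19/2)/(-300) = (19/2)*(-1/300) = -19/600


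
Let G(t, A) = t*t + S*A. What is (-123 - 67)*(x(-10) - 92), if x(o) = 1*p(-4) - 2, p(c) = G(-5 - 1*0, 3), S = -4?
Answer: 15390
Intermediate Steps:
G(t, A) = t² - 4*A (G(t, A) = t*t - 4*A = t² - 4*A)
p(c) = 13 (p(c) = (-5 - 1*0)² - 4*3 = (-5 + 0)² - 12 = (-5)² - 12 = 25 - 12 = 13)
x(o) = 11 (x(o) = 1*13 - 2 = 13 - 2 = 11)
(-123 - 67)*(x(-10) - 92) = (-123 - 67)*(11 - 92) = -190*(-81) = 15390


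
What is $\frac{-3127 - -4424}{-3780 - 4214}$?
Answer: $- \frac{1297}{7994} \approx -0.16225$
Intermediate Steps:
$\frac{-3127 - -4424}{-3780 - 4214} = \frac{-3127 + 4424}{-7994} = 1297 \left(- \frac{1}{7994}\right) = - \frac{1297}{7994}$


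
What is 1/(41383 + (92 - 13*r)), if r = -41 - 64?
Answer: 1/42840 ≈ 2.3343e-5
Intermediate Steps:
r = -105
1/(41383 + (92 - 13*r)) = 1/(41383 + (92 - 13*(-105))) = 1/(41383 + (92 + 1365)) = 1/(41383 + 1457) = 1/42840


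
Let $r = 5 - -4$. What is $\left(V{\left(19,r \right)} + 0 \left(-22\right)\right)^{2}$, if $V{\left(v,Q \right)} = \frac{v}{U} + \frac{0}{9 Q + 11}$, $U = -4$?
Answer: $\frac{361}{16} \approx 22.563$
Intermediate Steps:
$r = 9$ ($r = 5 + 4 = 9$)
$V{\left(v,Q \right)} = - \frac{v}{4}$ ($V{\left(v,Q \right)} = \frac{v}{-4} + \frac{0}{9 Q + 11} = v \left(- \frac{1}{4}\right) + \frac{0}{11 + 9 Q} = - \frac{v}{4} + 0 = - \frac{v}{4}$)
$\left(V{\left(19,r \right)} + 0 \left(-22\right)\right)^{2} = \left(\left(- \frac{1}{4}\right) 19 + 0 \left(-22\right)\right)^{2} = \left(- \frac{19}{4} + 0\right)^{2} = \left(- \frac{19}{4}\right)^{2} = \frac{361}{16}$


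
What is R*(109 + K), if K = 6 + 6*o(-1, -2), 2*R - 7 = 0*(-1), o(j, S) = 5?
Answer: 1015/2 ≈ 507.50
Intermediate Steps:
R = 7/2 (R = 7/2 + (0*(-1))/2 = 7/2 + (½)*0 = 7/2 + 0 = 7/2 ≈ 3.5000)
K = 36 (K = 6 + 6*5 = 6 + 30 = 36)
R*(109 + K) = 7*(109 + 36)/2 = (7/2)*145 = 1015/2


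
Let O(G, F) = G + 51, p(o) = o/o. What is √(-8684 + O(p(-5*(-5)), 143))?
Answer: 2*I*√2158 ≈ 92.909*I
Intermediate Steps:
p(o) = 1
O(G, F) = 51 + G
√(-8684 + O(p(-5*(-5)), 143)) = √(-8684 + (51 + 1)) = √(-8684 + 52) = √(-8632) = 2*I*√2158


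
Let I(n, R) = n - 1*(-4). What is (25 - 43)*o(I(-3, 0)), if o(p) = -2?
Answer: 36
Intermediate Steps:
I(n, R) = 4 + n (I(n, R) = n + 4 = 4 + n)
(25 - 43)*o(I(-3, 0)) = (25 - 43)*(-2) = -18*(-2) = 36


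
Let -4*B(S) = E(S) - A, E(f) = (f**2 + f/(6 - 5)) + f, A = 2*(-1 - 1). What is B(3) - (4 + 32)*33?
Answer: -4771/4 ≈ -1192.8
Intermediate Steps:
A = -4 (A = 2*(-2) = -4)
E(f) = f**2 + 2*f (E(f) = (f**2 + f/1) + f = (f**2 + 1*f) + f = (f**2 + f) + f = (f + f**2) + f = f**2 + 2*f)
B(S) = -1 - S*(2 + S)/4 (B(S) = -(S*(2 + S) - 1*(-4))/4 = -(S*(2 + S) + 4)/4 = -(4 + S*(2 + S))/4 = -1 - S*(2 + S)/4)
B(3) - (4 + 32)*33 = (-1 - 1/4*3*(2 + 3)) - (4 + 32)*33 = (-1 - 1/4*3*5) - 36*33 = (-1 - 15/4) - 1*1188 = -19/4 - 1188 = -4771/4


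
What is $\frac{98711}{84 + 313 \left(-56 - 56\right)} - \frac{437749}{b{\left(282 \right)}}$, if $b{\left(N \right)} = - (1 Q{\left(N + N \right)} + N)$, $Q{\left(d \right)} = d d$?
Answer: $- \frac{8059226365}{5567157708} \approx -1.4476$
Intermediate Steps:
$Q{\left(d \right)} = d^{2}$
$b{\left(N \right)} = - N - 4 N^{2}$ ($b{\left(N \right)} = - (1 \left(N + N\right)^{2} + N) = - (1 \left(2 N\right)^{2} + N) = - (1 \cdot 4 N^{2} + N) = - (4 N^{2} + N) = - (N + 4 N^{2}) = - N - 4 N^{2}$)
$\frac{98711}{84 + 313 \left(-56 - 56\right)} - \frac{437749}{b{\left(282 \right)}} = \frac{98711}{84 + 313 \left(-56 - 56\right)} - \frac{437749}{282 \left(-1 - 1128\right)} = \frac{98711}{84 + 313 \left(-112\right)} - \frac{437749}{282 \left(-1129\right)} = \frac{98711}{84 - 35056} - \frac{437749}{-318378} = \frac{98711}{-34972} - - \frac{437749}{318378} = 98711 \left(- \frac{1}{34972}\right) + \frac{437749}{318378} = - \frac{98711}{34972} + \frac{437749}{318378} = - \frac{8059226365}{5567157708}$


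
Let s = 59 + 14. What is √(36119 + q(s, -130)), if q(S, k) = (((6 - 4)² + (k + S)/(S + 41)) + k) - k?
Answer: √144490/2 ≈ 190.06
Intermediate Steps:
s = 73
q(S, k) = 4 + (S + k)/(41 + S) (q(S, k) = ((2² + (S + k)/(41 + S)) + k) - k = ((4 + (S + k)/(41 + S)) + k) - k = (4 + k + (S + k)/(41 + S)) - k = 4 + (S + k)/(41 + S))
√(36119 + q(s, -130)) = √(36119 + (164 - 130 + 5*73)/(41 + 73)) = √(36119 + (164 - 130 + 365)/114) = √(36119 + (1/114)*399) = √(36119 + 7/2) = √(72245/2) = √144490/2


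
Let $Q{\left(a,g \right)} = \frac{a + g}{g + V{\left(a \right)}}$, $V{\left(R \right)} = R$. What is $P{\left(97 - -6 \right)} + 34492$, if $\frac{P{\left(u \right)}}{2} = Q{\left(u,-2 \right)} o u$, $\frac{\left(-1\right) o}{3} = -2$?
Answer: $35728$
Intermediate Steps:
$o = 6$ ($o = \left(-3\right) \left(-2\right) = 6$)
$Q{\left(a,g \right)} = 1$ ($Q{\left(a,g \right)} = \frac{a + g}{g + a} = \frac{a + g}{a + g} = 1$)
$P{\left(u \right)} = 12 u$ ($P{\left(u \right)} = 2 \cdot 1 \cdot 6 u = 2 \cdot 6 u = 12 u$)
$P{\left(97 - -6 \right)} + 34492 = 12 \left(97 - -6\right) + 34492 = 12 \left(97 + \left(-8 + 14\right)\right) + 34492 = 12 \left(97 + 6\right) + 34492 = 12 \cdot 103 + 34492 = 1236 + 34492 = 35728$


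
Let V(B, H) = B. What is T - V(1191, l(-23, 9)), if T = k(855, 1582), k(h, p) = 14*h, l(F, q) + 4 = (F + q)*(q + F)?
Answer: 10779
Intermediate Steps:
l(F, q) = -4 + (F + q)² (l(F, q) = -4 + (F + q)*(q + F) = -4 + (F + q)*(F + q) = -4 + (F + q)²)
T = 11970 (T = 14*855 = 11970)
T - V(1191, l(-23, 9)) = 11970 - 1*1191 = 11970 - 1191 = 10779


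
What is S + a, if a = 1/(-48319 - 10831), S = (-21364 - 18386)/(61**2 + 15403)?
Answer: -41986279/20199725 ≈ -2.0786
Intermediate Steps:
S = -19875/9562 (S = -39750/(3721 + 15403) = -39750/19124 = -39750*1/19124 = -19875/9562 ≈ -2.0785)
a = -1/59150 (a = 1/(-59150) = -1/59150 ≈ -1.6906e-5)
S + a = -19875/9562 - 1/59150 = -41986279/20199725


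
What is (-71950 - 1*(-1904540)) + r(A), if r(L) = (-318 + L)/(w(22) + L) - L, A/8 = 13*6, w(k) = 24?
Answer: 65950793/36 ≈ 1.8320e+6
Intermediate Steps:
A = 624 (A = 8*(13*6) = 8*78 = 624)
r(L) = -L + (-318 + L)/(24 + L) (r(L) = (-318 + L)/(24 + L) - L = -L + (-318 + L)/(24 + L))
(-71950 - 1*(-1904540)) + r(A) = (-71950 - 1*(-1904540)) + (-318 - 1*624² - 23*624)/(24 + 624) = (-71950 + 1904540) + (-318 - 1*389376 - 14352)/648 = 1832590 + (-318 - 389376 - 14352)/648 = 1832590 + (1/648)*(-404046) = 1832590 - 22447/36 = 65950793/36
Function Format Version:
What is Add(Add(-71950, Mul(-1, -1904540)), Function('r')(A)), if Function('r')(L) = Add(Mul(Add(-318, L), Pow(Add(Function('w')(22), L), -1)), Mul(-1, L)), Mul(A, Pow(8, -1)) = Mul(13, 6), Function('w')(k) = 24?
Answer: Rational(65950793, 36) ≈ 1.8320e+6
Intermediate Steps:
A = 624 (A = Mul(8, Mul(13, 6)) = Mul(8, 78) = 624)
Function('r')(L) = Add(Mul(-1, L), Mul(Pow(Add(24, L), -1), Add(-318, L))) (Function('r')(L) = Add(Mul(Add(-318, L), Pow(Add(24, L), -1)), Mul(-1, L)) = Add(Mul(Pow(Add(24, L), -1), Add(-318, L)), Mul(-1, L)) = Add(Mul(-1, L), Mul(Pow(Add(24, L), -1), Add(-318, L))))
Add(Add(-71950, Mul(-1, -1904540)), Function('r')(A)) = Add(Add(-71950, Mul(-1, -1904540)), Mul(Pow(Add(24, 624), -1), Add(-318, Mul(-1, Pow(624, 2)), Mul(-23, 624)))) = Add(Add(-71950, 1904540), Mul(Pow(648, -1), Add(-318, Mul(-1, 389376), -14352))) = Add(1832590, Mul(Rational(1, 648), Add(-318, -389376, -14352))) = Add(1832590, Mul(Rational(1, 648), -404046)) = Add(1832590, Rational(-22447, 36)) = Rational(65950793, 36)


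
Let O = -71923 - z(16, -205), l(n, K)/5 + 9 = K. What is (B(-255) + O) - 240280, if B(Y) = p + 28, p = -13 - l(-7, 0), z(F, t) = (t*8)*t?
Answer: -648343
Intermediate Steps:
z(F, t) = 8*t**2 (z(F, t) = (8*t)*t = 8*t**2)
l(n, K) = -45 + 5*K
p = 32 (p = -13 - (-45 + 5*0) = -13 - (-45 + 0) = -13 - 1*(-45) = -13 + 45 = 32)
B(Y) = 60 (B(Y) = 32 + 28 = 60)
O = -408123 (O = -71923 - 8*(-205)**2 = -71923 - 8*42025 = -71923 - 1*336200 = -71923 - 336200 = -408123)
(B(-255) + O) - 240280 = (60 - 408123) - 240280 = -408063 - 240280 = -648343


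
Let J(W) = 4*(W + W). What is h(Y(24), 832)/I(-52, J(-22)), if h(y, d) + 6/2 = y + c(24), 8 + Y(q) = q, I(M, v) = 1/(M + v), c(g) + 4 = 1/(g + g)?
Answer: -8227/4 ≈ -2056.8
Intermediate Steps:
c(g) = -4 + 1/(2*g) (c(g) = -4 + 1/(g + g) = -4 + 1/(2*g))
J(W) = 8*W (J(W) = 4*(2*W) = 8*W)
Y(q) = -8 + q
h(y, d) = -335/48 + y (h(y, d) = -3 + (y + (-4 + (½)/24)) = -3 + (y + (-4 + (½)*(1/24))) = -3 + (y + (-4 + 1/48)) = -3 + (y - 191/48) = -3 + (-191/48 + y) = -335/48 + y)
h(Y(24), 832)/I(-52, J(-22)) = (-335/48 + (-8 + 24))/(1/(-52 + 8*(-22))) = (-335/48 + 16)/(1/(-52 - 176)) = 433/(48*(1/(-228))) = 433/(48*(-1/228)) = (433/48)*(-228) = -8227/4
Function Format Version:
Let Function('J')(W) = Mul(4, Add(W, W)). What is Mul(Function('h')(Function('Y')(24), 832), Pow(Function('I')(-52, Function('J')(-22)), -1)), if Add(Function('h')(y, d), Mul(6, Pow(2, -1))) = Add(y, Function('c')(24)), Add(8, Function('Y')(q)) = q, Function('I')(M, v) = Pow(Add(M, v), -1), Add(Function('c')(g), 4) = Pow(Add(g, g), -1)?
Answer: Rational(-8227, 4) ≈ -2056.8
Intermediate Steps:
Function('c')(g) = Add(-4, Mul(Rational(1, 2), Pow(g, -1))) (Function('c')(g) = Add(-4, Pow(Add(g, g), -1)) = Add(-4, Pow(Mul(2, g), -1)) = Add(-4, Mul(Rational(1, 2), Pow(g, -1))))
Function('J')(W) = Mul(8, W) (Function('J')(W) = Mul(4, Mul(2, W)) = Mul(8, W))
Function('Y')(q) = Add(-8, q)
Function('h')(y, d) = Add(Rational(-335, 48), y) (Function('h')(y, d) = Add(-3, Add(y, Add(-4, Mul(Rational(1, 2), Pow(24, -1))))) = Add(-3, Add(y, Add(-4, Mul(Rational(1, 2), Rational(1, 24))))) = Add(-3, Add(y, Add(-4, Rational(1, 48)))) = Add(-3, Add(y, Rational(-191, 48))) = Add(-3, Add(Rational(-191, 48), y)) = Add(Rational(-335, 48), y))
Mul(Function('h')(Function('Y')(24), 832), Pow(Function('I')(-52, Function('J')(-22)), -1)) = Mul(Add(Rational(-335, 48), Add(-8, 24)), Pow(Pow(Add(-52, Mul(8, -22)), -1), -1)) = Mul(Add(Rational(-335, 48), 16), Pow(Pow(Add(-52, -176), -1), -1)) = Mul(Rational(433, 48), Pow(Pow(-228, -1), -1)) = Mul(Rational(433, 48), Pow(Rational(-1, 228), -1)) = Mul(Rational(433, 48), -228) = Rational(-8227, 4)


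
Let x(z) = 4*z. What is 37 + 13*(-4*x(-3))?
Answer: 661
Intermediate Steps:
37 + 13*(-4*x(-3)) = 37 + 13*(-16*(-3)) = 37 + 13*(-4*(-12)) = 37 + 13*48 = 37 + 624 = 661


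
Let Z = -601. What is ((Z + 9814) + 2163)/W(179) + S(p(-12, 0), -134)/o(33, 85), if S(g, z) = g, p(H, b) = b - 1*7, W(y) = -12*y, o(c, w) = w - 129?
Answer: -40459/7876 ≈ -5.1370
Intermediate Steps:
o(c, w) = -129 + w
p(H, b) = -7 + b (p(H, b) = b - 7 = -7 + b)
((Z + 9814) + 2163)/W(179) + S(p(-12, 0), -134)/o(33, 85) = ((-601 + 9814) + 2163)/((-12*179)) + (-7 + 0)/(-129 + 85) = (9213 + 2163)/(-2148) - 7/(-44) = 11376*(-1/2148) - 7*(-1/44) = -948/179 + 7/44 = -40459/7876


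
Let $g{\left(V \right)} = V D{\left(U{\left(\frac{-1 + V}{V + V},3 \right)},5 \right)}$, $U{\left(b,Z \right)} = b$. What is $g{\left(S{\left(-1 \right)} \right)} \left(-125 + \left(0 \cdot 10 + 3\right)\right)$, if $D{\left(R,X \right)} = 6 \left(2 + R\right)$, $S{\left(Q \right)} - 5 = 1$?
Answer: $-10614$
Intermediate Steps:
$S{\left(Q \right)} = 6$ ($S{\left(Q \right)} = 5 + 1 = 6$)
$D{\left(R,X \right)} = 12 + 6 R$
$g{\left(V \right)} = V \left(12 + \frac{3 \left(-1 + V\right)}{V}\right)$ ($g{\left(V \right)} = V \left(12 + 6 \frac{-1 + V}{V + V}\right) = V \left(12 + 6 \frac{-1 + V}{2 V}\right) = V \left(12 + \frac{3 \left(-1 + V\right)}{V}\right)$)
$g{\left(S{\left(-1 \right)} \right)} \left(-125 + \left(0 \cdot 10 + 3\right)\right) = \left(-3 + 15 \cdot 6\right) \left(-125 + \left(0 \cdot 10 + 3\right)\right) = \left(-3 + 90\right) \left(-125 + \left(0 + 3\right)\right) = 87 \left(-125 + 3\right) = 87 \left(-122\right) = -10614$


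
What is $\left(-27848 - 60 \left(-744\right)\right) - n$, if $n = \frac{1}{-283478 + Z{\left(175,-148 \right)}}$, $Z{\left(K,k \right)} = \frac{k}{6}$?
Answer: $\frac{14281730339}{850508} \approx 16792.0$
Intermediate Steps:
$Z{\left(K,k \right)} = \frac{k}{6}$
$n = - \frac{3}{850508}$ ($n = \frac{1}{-283478 + \frac{1}{6} \left(-148\right)} = \frac{1}{-283478 - \frac{74}{3}} = \frac{1}{- \frac{850508}{3}} = - \frac{3}{850508} \approx -3.5273 \cdot 10^{-6}$)
$\left(-27848 - 60 \left(-744\right)\right) - n = \left(-27848 - 60 \left(-744\right)\right) - - \frac{3}{850508} = \left(-27848 - -44640\right) + \frac{3}{850508} = \left(-27848 + 44640\right) + \frac{3}{850508} = 16792 + \frac{3}{850508} = \frac{14281730339}{850508}$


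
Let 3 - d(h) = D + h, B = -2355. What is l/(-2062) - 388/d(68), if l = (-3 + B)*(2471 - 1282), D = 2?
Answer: 94322705/69077 ≈ 1365.5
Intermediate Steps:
l = -2803662 (l = (-3 - 2355)*(2471 - 1282) = -2358*1189 = -2803662)
d(h) = 1 - h (d(h) = 3 - (2 + h) = 3 + (-2 - h) = 1 - h)
l/(-2062) - 388/d(68) = -2803662/(-2062) - 388/(1 - 1*68) = -2803662*(-1/2062) - 388/(1 - 68) = 1401831/1031 - 388/(-67) = 1401831/1031 - 388*(-1/67) = 1401831/1031 + 388/67 = 94322705/69077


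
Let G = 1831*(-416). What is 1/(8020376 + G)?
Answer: 1/7258680 ≈ 1.3777e-7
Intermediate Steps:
G = -761696
1/(8020376 + G) = 1/(8020376 - 761696) = 1/7258680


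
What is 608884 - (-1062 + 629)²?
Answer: 421395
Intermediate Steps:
608884 - (-1062 + 629)² = 608884 - 1*(-433)² = 608884 - 1*187489 = 608884 - 187489 = 421395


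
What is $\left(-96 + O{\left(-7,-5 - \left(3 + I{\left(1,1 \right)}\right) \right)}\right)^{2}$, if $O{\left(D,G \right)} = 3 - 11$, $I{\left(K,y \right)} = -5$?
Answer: $10816$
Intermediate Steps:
$O{\left(D,G \right)} = -8$ ($O{\left(D,G \right)} = 3 - 11 = -8$)
$\left(-96 + O{\left(-7,-5 - \left(3 + I{\left(1,1 \right)}\right) \right)}\right)^{2} = \left(-96 - 8\right)^{2} = \left(-104\right)^{2} = 10816$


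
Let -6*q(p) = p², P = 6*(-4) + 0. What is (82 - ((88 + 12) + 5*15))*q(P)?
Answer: 8928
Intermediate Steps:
P = -24 (P = -24 + 0 = -24)
q(p) = -p²/6
(82 - ((88 + 12) + 5*15))*q(P) = (82 - ((88 + 12) + 5*15))*(-⅙*(-24)²) = (82 - (100 + 75))*(-⅙*576) = (82 - 1*175)*(-96) = (82 - 175)*(-96) = -93*(-96) = 8928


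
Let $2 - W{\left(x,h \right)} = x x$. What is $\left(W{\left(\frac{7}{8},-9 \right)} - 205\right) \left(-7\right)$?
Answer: $\frac{91287}{64} \approx 1426.4$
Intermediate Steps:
$W{\left(x,h \right)} = 2 - x^{2}$ ($W{\left(x,h \right)} = 2 - x x = 2 - x^{2}$)
$\left(W{\left(\frac{7}{8},-9 \right)} - 205\right) \left(-7\right) = \left(\left(2 - \left(\frac{7}{8}\right)^{2}\right) - 205\right) \left(-7\right) = \left(\left(2 - \frac{49}{64}\right) - 205\right) \left(-7\right) = \left(\frac{79}{64} - 205\right) \left(-7\right) = \left(- \frac{13041}{64}\right) \left(-7\right) = \frac{91287}{64}$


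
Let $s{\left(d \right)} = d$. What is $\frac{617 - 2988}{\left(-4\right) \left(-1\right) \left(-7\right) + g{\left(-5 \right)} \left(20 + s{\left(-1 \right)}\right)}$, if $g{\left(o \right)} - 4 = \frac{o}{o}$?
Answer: $- \frac{2371}{67} \approx -35.388$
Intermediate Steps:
$g{\left(o \right)} = 5$ ($g{\left(o \right)} = 4 + \frac{o}{o} = 4 + 1 = 5$)
$\frac{617 - 2988}{\left(-4\right) \left(-1\right) \left(-7\right) + g{\left(-5 \right)} \left(20 + s{\left(-1 \right)}\right)} = \frac{617 - 2988}{\left(-4\right) \left(-1\right) \left(-7\right) + 5 \left(20 - 1\right)} = - \frac{2371}{4 \left(-7\right) + 5 \cdot 19} = - \frac{2371}{-28 + 95} = - \frac{2371}{67}$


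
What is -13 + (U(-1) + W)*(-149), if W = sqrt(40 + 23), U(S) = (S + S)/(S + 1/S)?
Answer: -162 - 447*sqrt(7) ≈ -1344.7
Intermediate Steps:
U(S) = 2*S/(S + 1/S) (U(S) = (2*S)/(S + 1/S) = 2*S/(S + 1/S))
W = 3*sqrt(7) (W = sqrt(63) = 3*sqrt(7) ≈ 7.9373)
-13 + (U(-1) + W)*(-149) = -13 + (2*(-1)**2/(1 + (-1)**2) + 3*sqrt(7))*(-149) = -13 + (2*1/(1 + 1) + 3*sqrt(7))*(-149) = -13 + (2*1/2 + 3*sqrt(7))*(-149) = -13 + (2*1*(1/2) + 3*sqrt(7))*(-149) = -13 + (1 + 3*sqrt(7))*(-149) = -13 + (-149 - 447*sqrt(7)) = -162 - 447*sqrt(7)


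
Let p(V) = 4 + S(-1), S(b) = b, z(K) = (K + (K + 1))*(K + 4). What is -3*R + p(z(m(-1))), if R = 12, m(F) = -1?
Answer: -33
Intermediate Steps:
z(K) = (1 + 2*K)*(4 + K) (z(K) = (K + (1 + K))*(4 + K) = (1 + 2*K)*(4 + K))
p(V) = 3 (p(V) = 4 - 1 = 3)
-3*R + p(z(m(-1))) = -3*12 + 3 = -36 + 3 = -33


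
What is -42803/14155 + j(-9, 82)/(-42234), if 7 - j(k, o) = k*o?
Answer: -1818287377/597822270 ≈ -3.0415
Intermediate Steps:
j(k, o) = 7 - k*o
-42803/14155 + j(-9, 82)/(-42234) = -42803/14155 + (7 - 1*(-9)*82)/(-42234) = -42803*1/14155 + (7 + 738)*(-1/42234) = -42803/14155 + 745*(-1/42234) = -42803/14155 - 745/42234 = -1818287377/597822270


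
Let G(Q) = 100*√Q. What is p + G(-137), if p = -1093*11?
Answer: -12023 + 100*I*√137 ≈ -12023.0 + 1170.5*I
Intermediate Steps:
p = -12023
p + G(-137) = -12023 + 100*√(-137) = -12023 + 100*(I*√137) = -12023 + 100*I*√137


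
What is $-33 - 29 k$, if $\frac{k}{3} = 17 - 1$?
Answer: $-1425$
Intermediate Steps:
$k = 48$ ($k = 3 \left(17 - 1\right) = 3 \cdot 16 = 48$)
$-33 - 29 k = -33 - 1392 = -1425$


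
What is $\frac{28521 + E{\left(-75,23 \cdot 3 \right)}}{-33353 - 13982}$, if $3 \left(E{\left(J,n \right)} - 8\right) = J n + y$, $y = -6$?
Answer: $- \frac{26802}{47335} \approx -0.56622$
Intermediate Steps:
$E{\left(J,n \right)} = 6 + \frac{J n}{3}$ ($E{\left(J,n \right)} = 8 + \frac{J n - 6}{3} = 8 + \frac{-6 + J n}{3} = 8 + \left(-2 + \frac{J n}{3}\right) = 6 + \frac{J n}{3}$)
$\frac{28521 + E{\left(-75,23 \cdot 3 \right)}}{-33353 - 13982} = \frac{28521 + \left(6 + \frac{1}{3} \left(-75\right) 23 \cdot 3\right)}{-33353 - 13982} = \frac{28521 + \left(6 + \frac{1}{3} \left(-75\right) 69\right)}{-47335} = \left(28521 + \left(6 - 1725\right)\right) \left(- \frac{1}{47335}\right) = \left(28521 - 1719\right) \left(- \frac{1}{47335}\right) = 26802 \left(- \frac{1}{47335}\right) = - \frac{26802}{47335}$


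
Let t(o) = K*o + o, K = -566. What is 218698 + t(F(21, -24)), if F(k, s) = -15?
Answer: 227173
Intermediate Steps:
t(o) = -565*o (t(o) = -566*o + o = -565*o)
218698 + t(F(21, -24)) = 218698 - 565*(-15) = 218698 + 8475 = 227173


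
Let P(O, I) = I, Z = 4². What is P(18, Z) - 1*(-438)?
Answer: 454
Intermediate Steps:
Z = 16
P(18, Z) - 1*(-438) = 16 - 1*(-438) = 16 + 438 = 454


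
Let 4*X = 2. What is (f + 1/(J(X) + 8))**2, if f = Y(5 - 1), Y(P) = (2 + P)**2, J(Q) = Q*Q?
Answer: 1420864/1089 ≈ 1304.7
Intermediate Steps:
X = 1/2 (X = (1/4)*2 = 1/2 ≈ 0.50000)
J(Q) = Q**2
f = 36 (f = (2 + (5 - 1))**2 = (2 + 4)**2 = 6**2 = 36)
(f + 1/(J(X) + 8))**2 = (36 + 1/((1/2)**2 + 8))**2 = (36 + 1/(1/4 + 8))**2 = (36 + 1/(33/4))**2 = (36 + 4/33)**2 = (1192/33)**2 = 1420864/1089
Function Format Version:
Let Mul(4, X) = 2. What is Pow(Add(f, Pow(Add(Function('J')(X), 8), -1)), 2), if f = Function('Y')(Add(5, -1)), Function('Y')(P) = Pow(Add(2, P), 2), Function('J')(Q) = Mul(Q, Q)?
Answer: Rational(1420864, 1089) ≈ 1304.7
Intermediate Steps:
X = Rational(1, 2) (X = Mul(Rational(1, 4), 2) = Rational(1, 2) ≈ 0.50000)
Function('J')(Q) = Pow(Q, 2)
f = 36 (f = Pow(Add(2, Add(5, -1)), 2) = Pow(Add(2, 4), 2) = Pow(6, 2) = 36)
Pow(Add(f, Pow(Add(Function('J')(X), 8), -1)), 2) = Pow(Add(36, Pow(Add(Pow(Rational(1, 2), 2), 8), -1)), 2) = Pow(Add(36, Pow(Add(Rational(1, 4), 8), -1)), 2) = Pow(Add(36, Pow(Rational(33, 4), -1)), 2) = Pow(Add(36, Rational(4, 33)), 2) = Pow(Rational(1192, 33), 2) = Rational(1420864, 1089)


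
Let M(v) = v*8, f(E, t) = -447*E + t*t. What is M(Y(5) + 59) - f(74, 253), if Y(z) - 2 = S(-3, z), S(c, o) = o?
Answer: -30403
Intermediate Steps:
Y(z) = 2 + z
f(E, t) = t**2 - 447*E (f(E, t) = -447*E + t**2 = t**2 - 447*E)
M(v) = 8*v
M(Y(5) + 59) - f(74, 253) = 8*((2 + 5) + 59) - (253**2 - 447*74) = 8*(7 + 59) - (64009 - 33078) = 8*66 - 1*30931 = 528 - 30931 = -30403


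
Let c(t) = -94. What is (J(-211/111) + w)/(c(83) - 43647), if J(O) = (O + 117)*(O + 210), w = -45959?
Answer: 271148015/538932861 ≈ 0.50312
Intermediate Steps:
J(O) = (117 + O)*(210 + O)
(J(-211/111) + w)/(c(83) - 43647) = ((24570 + (-211/111)**2 + 327*(-211/111)) - 45959)/(-94 - 43647) = ((24570 + (-211*1/111)**2 + 327*(-211*1/111)) - 45959)/(-43741) = ((24570 + (-211/111)**2 + 327*(-211/111)) - 45959)*(-1/43741) = ((24570 + 44521/12321 - 22999/37) - 45959)*(-1/43741) = (295112824/12321 - 45959)*(-1/43741) = -271148015/12321*(-1/43741) = 271148015/538932861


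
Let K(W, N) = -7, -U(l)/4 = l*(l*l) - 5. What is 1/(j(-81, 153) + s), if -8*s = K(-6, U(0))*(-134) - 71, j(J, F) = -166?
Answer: -8/2195 ≈ -0.0036446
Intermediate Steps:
U(l) = 20 - 4*l**3 (U(l) = -4*(l*(l*l) - 5) = -4*(l*l**2 - 5) = -4*(l**3 - 5) = -4*(-5 + l**3) = 20 - 4*l**3)
s = -867/8 (s = -(-7*(-134) - 71)/8 = -(938 - 71)/8 = -1/8*867 = -867/8 ≈ -108.38)
1/(j(-81, 153) + s) = 1/(-166 - 867/8) = 1/(-2195/8) = -8/2195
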